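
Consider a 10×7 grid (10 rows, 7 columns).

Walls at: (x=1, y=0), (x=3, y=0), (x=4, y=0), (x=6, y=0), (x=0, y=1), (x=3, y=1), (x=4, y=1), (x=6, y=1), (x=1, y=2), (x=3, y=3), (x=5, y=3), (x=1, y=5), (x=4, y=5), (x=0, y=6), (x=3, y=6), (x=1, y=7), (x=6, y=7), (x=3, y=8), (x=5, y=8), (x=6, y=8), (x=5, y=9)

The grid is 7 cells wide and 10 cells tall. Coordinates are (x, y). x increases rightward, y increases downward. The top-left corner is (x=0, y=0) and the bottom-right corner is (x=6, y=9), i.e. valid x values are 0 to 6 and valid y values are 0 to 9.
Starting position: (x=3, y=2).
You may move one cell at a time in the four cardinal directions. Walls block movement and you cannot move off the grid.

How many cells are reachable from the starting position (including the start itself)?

Answer: Reachable cells: 47

Derivation:
BFS flood-fill from (x=3, y=2):
  Distance 0: (x=3, y=2)
  Distance 1: (x=2, y=2), (x=4, y=2)
  Distance 2: (x=2, y=1), (x=5, y=2), (x=2, y=3), (x=4, y=3)
  Distance 3: (x=2, y=0), (x=1, y=1), (x=5, y=1), (x=6, y=2), (x=1, y=3), (x=2, y=4), (x=4, y=4)
  Distance 4: (x=5, y=0), (x=0, y=3), (x=6, y=3), (x=1, y=4), (x=3, y=4), (x=5, y=4), (x=2, y=5)
  Distance 5: (x=0, y=2), (x=0, y=4), (x=6, y=4), (x=3, y=5), (x=5, y=5), (x=2, y=6)
  Distance 6: (x=0, y=5), (x=6, y=5), (x=1, y=6), (x=5, y=6), (x=2, y=7)
  Distance 7: (x=4, y=6), (x=6, y=6), (x=3, y=7), (x=5, y=7), (x=2, y=8)
  Distance 8: (x=4, y=7), (x=1, y=8), (x=2, y=9)
  Distance 9: (x=0, y=8), (x=4, y=8), (x=1, y=9), (x=3, y=9)
  Distance 10: (x=0, y=7), (x=0, y=9), (x=4, y=9)
Total reachable: 47 (grid has 49 open cells total)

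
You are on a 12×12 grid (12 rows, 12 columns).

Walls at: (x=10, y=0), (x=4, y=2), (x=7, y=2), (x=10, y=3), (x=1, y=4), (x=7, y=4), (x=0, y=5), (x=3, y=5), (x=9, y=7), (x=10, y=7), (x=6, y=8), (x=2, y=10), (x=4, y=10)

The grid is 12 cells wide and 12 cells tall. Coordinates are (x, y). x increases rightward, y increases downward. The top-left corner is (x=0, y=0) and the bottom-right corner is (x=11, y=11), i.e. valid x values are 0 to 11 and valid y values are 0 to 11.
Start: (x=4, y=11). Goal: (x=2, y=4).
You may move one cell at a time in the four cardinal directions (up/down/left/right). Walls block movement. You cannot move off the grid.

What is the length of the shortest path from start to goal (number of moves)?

Answer: Shortest path length: 9

Derivation:
BFS from (x=4, y=11) until reaching (x=2, y=4):
  Distance 0: (x=4, y=11)
  Distance 1: (x=3, y=11), (x=5, y=11)
  Distance 2: (x=3, y=10), (x=5, y=10), (x=2, y=11), (x=6, y=11)
  Distance 3: (x=3, y=9), (x=5, y=9), (x=6, y=10), (x=1, y=11), (x=7, y=11)
  Distance 4: (x=3, y=8), (x=5, y=8), (x=2, y=9), (x=4, y=9), (x=6, y=9), (x=1, y=10), (x=7, y=10), (x=0, y=11), (x=8, y=11)
  Distance 5: (x=3, y=7), (x=5, y=7), (x=2, y=8), (x=4, y=8), (x=1, y=9), (x=7, y=9), (x=0, y=10), (x=8, y=10), (x=9, y=11)
  Distance 6: (x=3, y=6), (x=5, y=6), (x=2, y=7), (x=4, y=7), (x=6, y=7), (x=1, y=8), (x=7, y=8), (x=0, y=9), (x=8, y=9), (x=9, y=10), (x=10, y=11)
  Distance 7: (x=5, y=5), (x=2, y=6), (x=4, y=6), (x=6, y=6), (x=1, y=7), (x=7, y=7), (x=0, y=8), (x=8, y=8), (x=9, y=9), (x=10, y=10), (x=11, y=11)
  Distance 8: (x=5, y=4), (x=2, y=5), (x=4, y=5), (x=6, y=5), (x=1, y=6), (x=7, y=6), (x=0, y=7), (x=8, y=7), (x=9, y=8), (x=10, y=9), (x=11, y=10)
  Distance 9: (x=5, y=3), (x=2, y=4), (x=4, y=4), (x=6, y=4), (x=1, y=5), (x=7, y=5), (x=0, y=6), (x=8, y=6), (x=10, y=8), (x=11, y=9)  <- goal reached here
One shortest path (9 moves): (x=4, y=11) -> (x=3, y=11) -> (x=3, y=10) -> (x=3, y=9) -> (x=2, y=9) -> (x=2, y=8) -> (x=2, y=7) -> (x=2, y=6) -> (x=2, y=5) -> (x=2, y=4)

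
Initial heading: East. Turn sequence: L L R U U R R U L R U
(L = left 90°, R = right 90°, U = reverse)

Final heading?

Start: East
  L (left (90° counter-clockwise)) -> North
  L (left (90° counter-clockwise)) -> West
  R (right (90° clockwise)) -> North
  U (U-turn (180°)) -> South
  U (U-turn (180°)) -> North
  R (right (90° clockwise)) -> East
  R (right (90° clockwise)) -> South
  U (U-turn (180°)) -> North
  L (left (90° counter-clockwise)) -> West
  R (right (90° clockwise)) -> North
  U (U-turn (180°)) -> South
Final: South

Answer: Final heading: South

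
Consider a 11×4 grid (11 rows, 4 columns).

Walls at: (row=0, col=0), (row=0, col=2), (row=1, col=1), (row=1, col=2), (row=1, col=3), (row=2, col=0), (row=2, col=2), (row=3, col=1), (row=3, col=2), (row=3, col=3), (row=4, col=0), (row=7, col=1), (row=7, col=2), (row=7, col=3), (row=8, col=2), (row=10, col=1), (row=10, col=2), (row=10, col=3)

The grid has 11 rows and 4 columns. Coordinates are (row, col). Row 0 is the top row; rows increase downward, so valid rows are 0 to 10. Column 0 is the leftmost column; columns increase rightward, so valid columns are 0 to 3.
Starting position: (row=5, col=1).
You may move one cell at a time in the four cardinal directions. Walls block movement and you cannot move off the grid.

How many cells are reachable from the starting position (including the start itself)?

Answer: Reachable cells: 20

Derivation:
BFS flood-fill from (row=5, col=1):
  Distance 0: (row=5, col=1)
  Distance 1: (row=4, col=1), (row=5, col=0), (row=5, col=2), (row=6, col=1)
  Distance 2: (row=4, col=2), (row=5, col=3), (row=6, col=0), (row=6, col=2)
  Distance 3: (row=4, col=3), (row=6, col=3), (row=7, col=0)
  Distance 4: (row=8, col=0)
  Distance 5: (row=8, col=1), (row=9, col=0)
  Distance 6: (row=9, col=1), (row=10, col=0)
  Distance 7: (row=9, col=2)
  Distance 8: (row=9, col=3)
  Distance 9: (row=8, col=3)
Total reachable: 20 (grid has 26 open cells total)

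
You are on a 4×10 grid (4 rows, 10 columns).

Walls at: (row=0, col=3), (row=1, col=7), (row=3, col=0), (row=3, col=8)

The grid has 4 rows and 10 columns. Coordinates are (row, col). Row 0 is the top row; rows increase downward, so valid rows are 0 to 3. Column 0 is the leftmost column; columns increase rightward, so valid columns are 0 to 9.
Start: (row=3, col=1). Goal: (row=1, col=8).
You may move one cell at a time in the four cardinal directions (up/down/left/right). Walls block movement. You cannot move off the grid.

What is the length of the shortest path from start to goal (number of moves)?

Answer: Shortest path length: 9

Derivation:
BFS from (row=3, col=1) until reaching (row=1, col=8):
  Distance 0: (row=3, col=1)
  Distance 1: (row=2, col=1), (row=3, col=2)
  Distance 2: (row=1, col=1), (row=2, col=0), (row=2, col=2), (row=3, col=3)
  Distance 3: (row=0, col=1), (row=1, col=0), (row=1, col=2), (row=2, col=3), (row=3, col=4)
  Distance 4: (row=0, col=0), (row=0, col=2), (row=1, col=3), (row=2, col=4), (row=3, col=5)
  Distance 5: (row=1, col=4), (row=2, col=5), (row=3, col=6)
  Distance 6: (row=0, col=4), (row=1, col=5), (row=2, col=6), (row=3, col=7)
  Distance 7: (row=0, col=5), (row=1, col=6), (row=2, col=7)
  Distance 8: (row=0, col=6), (row=2, col=8)
  Distance 9: (row=0, col=7), (row=1, col=8), (row=2, col=9)  <- goal reached here
One shortest path (9 moves): (row=3, col=1) -> (row=3, col=2) -> (row=3, col=3) -> (row=3, col=4) -> (row=3, col=5) -> (row=3, col=6) -> (row=3, col=7) -> (row=2, col=7) -> (row=2, col=8) -> (row=1, col=8)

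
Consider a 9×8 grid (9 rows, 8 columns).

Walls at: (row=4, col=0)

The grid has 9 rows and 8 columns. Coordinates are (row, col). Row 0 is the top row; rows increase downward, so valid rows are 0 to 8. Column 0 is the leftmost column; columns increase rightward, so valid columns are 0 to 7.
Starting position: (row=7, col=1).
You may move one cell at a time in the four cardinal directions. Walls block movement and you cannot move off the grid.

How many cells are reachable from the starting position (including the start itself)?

BFS flood-fill from (row=7, col=1):
  Distance 0: (row=7, col=1)
  Distance 1: (row=6, col=1), (row=7, col=0), (row=7, col=2), (row=8, col=1)
  Distance 2: (row=5, col=1), (row=6, col=0), (row=6, col=2), (row=7, col=3), (row=8, col=0), (row=8, col=2)
  Distance 3: (row=4, col=1), (row=5, col=0), (row=5, col=2), (row=6, col=3), (row=7, col=4), (row=8, col=3)
  Distance 4: (row=3, col=1), (row=4, col=2), (row=5, col=3), (row=6, col=4), (row=7, col=5), (row=8, col=4)
  Distance 5: (row=2, col=1), (row=3, col=0), (row=3, col=2), (row=4, col=3), (row=5, col=4), (row=6, col=5), (row=7, col=6), (row=8, col=5)
  Distance 6: (row=1, col=1), (row=2, col=0), (row=2, col=2), (row=3, col=3), (row=4, col=4), (row=5, col=5), (row=6, col=6), (row=7, col=7), (row=8, col=6)
  Distance 7: (row=0, col=1), (row=1, col=0), (row=1, col=2), (row=2, col=3), (row=3, col=4), (row=4, col=5), (row=5, col=6), (row=6, col=7), (row=8, col=7)
  Distance 8: (row=0, col=0), (row=0, col=2), (row=1, col=3), (row=2, col=4), (row=3, col=5), (row=4, col=6), (row=5, col=7)
  Distance 9: (row=0, col=3), (row=1, col=4), (row=2, col=5), (row=3, col=6), (row=4, col=7)
  Distance 10: (row=0, col=4), (row=1, col=5), (row=2, col=6), (row=3, col=7)
  Distance 11: (row=0, col=5), (row=1, col=6), (row=2, col=7)
  Distance 12: (row=0, col=6), (row=1, col=7)
  Distance 13: (row=0, col=7)
Total reachable: 71 (grid has 71 open cells total)

Answer: Reachable cells: 71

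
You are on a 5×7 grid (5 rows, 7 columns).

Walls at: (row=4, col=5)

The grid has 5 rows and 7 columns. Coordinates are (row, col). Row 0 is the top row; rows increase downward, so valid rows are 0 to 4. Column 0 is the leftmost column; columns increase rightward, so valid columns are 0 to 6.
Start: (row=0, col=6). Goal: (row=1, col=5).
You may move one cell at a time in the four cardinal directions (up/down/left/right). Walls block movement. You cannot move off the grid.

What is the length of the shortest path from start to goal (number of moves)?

BFS from (row=0, col=6) until reaching (row=1, col=5):
  Distance 0: (row=0, col=6)
  Distance 1: (row=0, col=5), (row=1, col=6)
  Distance 2: (row=0, col=4), (row=1, col=5), (row=2, col=6)  <- goal reached here
One shortest path (2 moves): (row=0, col=6) -> (row=0, col=5) -> (row=1, col=5)

Answer: Shortest path length: 2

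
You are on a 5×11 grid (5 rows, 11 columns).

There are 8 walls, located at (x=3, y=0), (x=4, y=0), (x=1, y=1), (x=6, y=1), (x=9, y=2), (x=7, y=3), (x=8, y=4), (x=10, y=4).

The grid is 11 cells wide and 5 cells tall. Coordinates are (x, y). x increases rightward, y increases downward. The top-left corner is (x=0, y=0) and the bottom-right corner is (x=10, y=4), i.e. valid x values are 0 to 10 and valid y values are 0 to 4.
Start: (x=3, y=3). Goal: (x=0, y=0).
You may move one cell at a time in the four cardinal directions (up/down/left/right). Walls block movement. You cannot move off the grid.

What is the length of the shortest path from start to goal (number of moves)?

BFS from (x=3, y=3) until reaching (x=0, y=0):
  Distance 0: (x=3, y=3)
  Distance 1: (x=3, y=2), (x=2, y=3), (x=4, y=3), (x=3, y=4)
  Distance 2: (x=3, y=1), (x=2, y=2), (x=4, y=2), (x=1, y=3), (x=5, y=3), (x=2, y=4), (x=4, y=4)
  Distance 3: (x=2, y=1), (x=4, y=1), (x=1, y=2), (x=5, y=2), (x=0, y=3), (x=6, y=3), (x=1, y=4), (x=5, y=4)
  Distance 4: (x=2, y=0), (x=5, y=1), (x=0, y=2), (x=6, y=2), (x=0, y=4), (x=6, y=4)
  Distance 5: (x=1, y=0), (x=5, y=0), (x=0, y=1), (x=7, y=2), (x=7, y=4)
  Distance 6: (x=0, y=0), (x=6, y=0), (x=7, y=1), (x=8, y=2)  <- goal reached here
One shortest path (6 moves): (x=3, y=3) -> (x=2, y=3) -> (x=1, y=3) -> (x=0, y=3) -> (x=0, y=2) -> (x=0, y=1) -> (x=0, y=0)

Answer: Shortest path length: 6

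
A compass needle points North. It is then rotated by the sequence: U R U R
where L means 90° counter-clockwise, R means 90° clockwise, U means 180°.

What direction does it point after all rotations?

Start: North
  U (U-turn (180°)) -> South
  R (right (90° clockwise)) -> West
  U (U-turn (180°)) -> East
  R (right (90° clockwise)) -> South
Final: South

Answer: Final heading: South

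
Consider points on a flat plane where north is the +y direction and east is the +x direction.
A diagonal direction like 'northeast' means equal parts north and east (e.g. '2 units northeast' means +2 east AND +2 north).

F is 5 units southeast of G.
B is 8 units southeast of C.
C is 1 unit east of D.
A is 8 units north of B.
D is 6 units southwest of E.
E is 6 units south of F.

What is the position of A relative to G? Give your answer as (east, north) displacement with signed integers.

Place G at the origin (east=0, north=0).
  F is 5 units southeast of G: delta (east=+5, north=-5); F at (east=5, north=-5).
  E is 6 units south of F: delta (east=+0, north=-6); E at (east=5, north=-11).
  D is 6 units southwest of E: delta (east=-6, north=-6); D at (east=-1, north=-17).
  C is 1 unit east of D: delta (east=+1, north=+0); C at (east=0, north=-17).
  B is 8 units southeast of C: delta (east=+8, north=-8); B at (east=8, north=-25).
  A is 8 units north of B: delta (east=+0, north=+8); A at (east=8, north=-17).
Therefore A relative to G: (east=8, north=-17).

Answer: A is at (east=8, north=-17) relative to G.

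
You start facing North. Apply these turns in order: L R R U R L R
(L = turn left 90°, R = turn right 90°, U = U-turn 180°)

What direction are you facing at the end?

Answer: Final heading: North

Derivation:
Start: North
  L (left (90° counter-clockwise)) -> West
  R (right (90° clockwise)) -> North
  R (right (90° clockwise)) -> East
  U (U-turn (180°)) -> West
  R (right (90° clockwise)) -> North
  L (left (90° counter-clockwise)) -> West
  R (right (90° clockwise)) -> North
Final: North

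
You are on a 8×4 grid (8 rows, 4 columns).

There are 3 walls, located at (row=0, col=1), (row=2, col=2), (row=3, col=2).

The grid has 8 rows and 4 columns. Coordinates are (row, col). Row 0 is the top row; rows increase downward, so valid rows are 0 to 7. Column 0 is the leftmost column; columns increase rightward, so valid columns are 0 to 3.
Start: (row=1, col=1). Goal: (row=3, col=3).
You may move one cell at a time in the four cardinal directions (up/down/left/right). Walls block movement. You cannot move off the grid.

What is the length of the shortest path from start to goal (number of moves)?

BFS from (row=1, col=1) until reaching (row=3, col=3):
  Distance 0: (row=1, col=1)
  Distance 1: (row=1, col=0), (row=1, col=2), (row=2, col=1)
  Distance 2: (row=0, col=0), (row=0, col=2), (row=1, col=3), (row=2, col=0), (row=3, col=1)
  Distance 3: (row=0, col=3), (row=2, col=3), (row=3, col=0), (row=4, col=1)
  Distance 4: (row=3, col=3), (row=4, col=0), (row=4, col=2), (row=5, col=1)  <- goal reached here
One shortest path (4 moves): (row=1, col=1) -> (row=1, col=2) -> (row=1, col=3) -> (row=2, col=3) -> (row=3, col=3)

Answer: Shortest path length: 4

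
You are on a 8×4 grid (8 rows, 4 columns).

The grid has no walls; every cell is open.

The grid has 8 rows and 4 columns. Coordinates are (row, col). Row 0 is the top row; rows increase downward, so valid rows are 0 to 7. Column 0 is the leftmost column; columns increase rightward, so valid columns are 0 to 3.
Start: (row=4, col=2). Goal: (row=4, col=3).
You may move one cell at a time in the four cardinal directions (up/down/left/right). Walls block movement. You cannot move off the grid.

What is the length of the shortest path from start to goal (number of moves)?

BFS from (row=4, col=2) until reaching (row=4, col=3):
  Distance 0: (row=4, col=2)
  Distance 1: (row=3, col=2), (row=4, col=1), (row=4, col=3), (row=5, col=2)  <- goal reached here
One shortest path (1 moves): (row=4, col=2) -> (row=4, col=3)

Answer: Shortest path length: 1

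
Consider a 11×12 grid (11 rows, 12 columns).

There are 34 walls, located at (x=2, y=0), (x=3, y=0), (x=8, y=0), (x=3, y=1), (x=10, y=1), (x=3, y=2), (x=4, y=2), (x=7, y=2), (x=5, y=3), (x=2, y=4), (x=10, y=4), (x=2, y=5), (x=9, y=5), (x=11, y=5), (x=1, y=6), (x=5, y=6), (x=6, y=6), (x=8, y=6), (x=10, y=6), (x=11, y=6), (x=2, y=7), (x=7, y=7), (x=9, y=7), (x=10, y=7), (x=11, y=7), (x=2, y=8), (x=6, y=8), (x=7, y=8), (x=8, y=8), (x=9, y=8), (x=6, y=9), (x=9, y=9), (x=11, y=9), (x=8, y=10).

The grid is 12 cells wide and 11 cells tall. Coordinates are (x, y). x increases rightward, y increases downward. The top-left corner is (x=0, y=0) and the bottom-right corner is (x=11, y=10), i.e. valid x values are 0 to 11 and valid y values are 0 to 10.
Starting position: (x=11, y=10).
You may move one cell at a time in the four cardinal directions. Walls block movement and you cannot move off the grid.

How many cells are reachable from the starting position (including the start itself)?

BFS flood-fill from (x=11, y=10):
  Distance 0: (x=11, y=10)
  Distance 1: (x=10, y=10)
  Distance 2: (x=10, y=9), (x=9, y=10)
  Distance 3: (x=10, y=8)
  Distance 4: (x=11, y=8)
Total reachable: 6 (grid has 98 open cells total)

Answer: Reachable cells: 6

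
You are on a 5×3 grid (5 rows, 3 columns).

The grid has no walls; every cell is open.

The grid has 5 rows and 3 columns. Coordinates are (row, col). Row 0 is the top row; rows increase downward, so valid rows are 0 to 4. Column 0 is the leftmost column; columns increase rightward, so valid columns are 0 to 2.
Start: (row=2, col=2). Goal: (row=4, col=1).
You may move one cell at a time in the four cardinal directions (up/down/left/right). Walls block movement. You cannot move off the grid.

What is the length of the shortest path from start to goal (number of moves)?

BFS from (row=2, col=2) until reaching (row=4, col=1):
  Distance 0: (row=2, col=2)
  Distance 1: (row=1, col=2), (row=2, col=1), (row=3, col=2)
  Distance 2: (row=0, col=2), (row=1, col=1), (row=2, col=0), (row=3, col=1), (row=4, col=2)
  Distance 3: (row=0, col=1), (row=1, col=0), (row=3, col=0), (row=4, col=1)  <- goal reached here
One shortest path (3 moves): (row=2, col=2) -> (row=2, col=1) -> (row=3, col=1) -> (row=4, col=1)

Answer: Shortest path length: 3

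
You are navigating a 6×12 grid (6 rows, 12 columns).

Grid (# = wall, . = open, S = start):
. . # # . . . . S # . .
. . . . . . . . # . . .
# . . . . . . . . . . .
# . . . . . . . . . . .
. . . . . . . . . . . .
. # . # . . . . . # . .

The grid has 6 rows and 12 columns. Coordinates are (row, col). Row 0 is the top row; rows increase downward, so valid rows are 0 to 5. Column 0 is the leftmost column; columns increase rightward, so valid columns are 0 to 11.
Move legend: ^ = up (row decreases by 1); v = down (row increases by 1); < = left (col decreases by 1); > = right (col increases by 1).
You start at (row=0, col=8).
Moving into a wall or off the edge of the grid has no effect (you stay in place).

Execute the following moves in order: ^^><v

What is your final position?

Start: (row=0, col=8)
  ^ (up): blocked, stay at (row=0, col=8)
  ^ (up): blocked, stay at (row=0, col=8)
  > (right): blocked, stay at (row=0, col=8)
  < (left): (row=0, col=8) -> (row=0, col=7)
  v (down): (row=0, col=7) -> (row=1, col=7)
Final: (row=1, col=7)

Answer: Final position: (row=1, col=7)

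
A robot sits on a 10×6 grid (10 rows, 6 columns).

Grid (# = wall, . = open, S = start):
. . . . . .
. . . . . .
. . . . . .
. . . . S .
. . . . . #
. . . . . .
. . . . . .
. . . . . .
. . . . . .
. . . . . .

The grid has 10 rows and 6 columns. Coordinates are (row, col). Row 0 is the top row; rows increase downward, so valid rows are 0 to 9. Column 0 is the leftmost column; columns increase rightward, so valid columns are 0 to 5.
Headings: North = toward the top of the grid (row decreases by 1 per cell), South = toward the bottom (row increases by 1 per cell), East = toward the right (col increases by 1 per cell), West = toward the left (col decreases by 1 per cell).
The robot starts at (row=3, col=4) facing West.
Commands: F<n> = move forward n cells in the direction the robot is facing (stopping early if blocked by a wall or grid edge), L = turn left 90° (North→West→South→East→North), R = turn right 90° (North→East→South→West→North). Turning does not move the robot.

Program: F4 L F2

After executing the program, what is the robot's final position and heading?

Answer: Final position: (row=5, col=0), facing South

Derivation:
Start: (row=3, col=4), facing West
  F4: move forward 4, now at (row=3, col=0)
  L: turn left, now facing South
  F2: move forward 2, now at (row=5, col=0)
Final: (row=5, col=0), facing South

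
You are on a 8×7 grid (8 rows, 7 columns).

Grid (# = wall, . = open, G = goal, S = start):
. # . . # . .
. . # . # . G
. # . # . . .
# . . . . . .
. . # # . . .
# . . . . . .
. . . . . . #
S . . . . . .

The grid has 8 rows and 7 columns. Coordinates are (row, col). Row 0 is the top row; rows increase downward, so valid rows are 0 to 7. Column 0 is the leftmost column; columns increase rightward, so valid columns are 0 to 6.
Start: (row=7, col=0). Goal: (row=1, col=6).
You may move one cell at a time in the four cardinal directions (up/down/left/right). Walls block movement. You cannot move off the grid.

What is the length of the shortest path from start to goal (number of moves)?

Answer: Shortest path length: 12

Derivation:
BFS from (row=7, col=0) until reaching (row=1, col=6):
  Distance 0: (row=7, col=0)
  Distance 1: (row=6, col=0), (row=7, col=1)
  Distance 2: (row=6, col=1), (row=7, col=2)
  Distance 3: (row=5, col=1), (row=6, col=2), (row=7, col=3)
  Distance 4: (row=4, col=1), (row=5, col=2), (row=6, col=3), (row=7, col=4)
  Distance 5: (row=3, col=1), (row=4, col=0), (row=5, col=3), (row=6, col=4), (row=7, col=5)
  Distance 6: (row=3, col=2), (row=5, col=4), (row=6, col=5), (row=7, col=6)
  Distance 7: (row=2, col=2), (row=3, col=3), (row=4, col=4), (row=5, col=5)
  Distance 8: (row=3, col=4), (row=4, col=5), (row=5, col=6)
  Distance 9: (row=2, col=4), (row=3, col=5), (row=4, col=6)
  Distance 10: (row=2, col=5), (row=3, col=6)
  Distance 11: (row=1, col=5), (row=2, col=6)
  Distance 12: (row=0, col=5), (row=1, col=6)  <- goal reached here
One shortest path (12 moves): (row=7, col=0) -> (row=7, col=1) -> (row=7, col=2) -> (row=7, col=3) -> (row=7, col=4) -> (row=7, col=5) -> (row=6, col=5) -> (row=5, col=5) -> (row=5, col=6) -> (row=4, col=6) -> (row=3, col=6) -> (row=2, col=6) -> (row=1, col=6)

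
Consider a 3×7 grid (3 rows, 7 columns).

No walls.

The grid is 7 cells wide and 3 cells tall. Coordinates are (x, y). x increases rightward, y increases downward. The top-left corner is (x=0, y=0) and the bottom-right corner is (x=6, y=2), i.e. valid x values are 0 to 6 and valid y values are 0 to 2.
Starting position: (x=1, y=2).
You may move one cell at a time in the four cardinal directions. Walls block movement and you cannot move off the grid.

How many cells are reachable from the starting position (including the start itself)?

BFS flood-fill from (x=1, y=2):
  Distance 0: (x=1, y=2)
  Distance 1: (x=1, y=1), (x=0, y=2), (x=2, y=2)
  Distance 2: (x=1, y=0), (x=0, y=1), (x=2, y=1), (x=3, y=2)
  Distance 3: (x=0, y=0), (x=2, y=0), (x=3, y=1), (x=4, y=2)
  Distance 4: (x=3, y=0), (x=4, y=1), (x=5, y=2)
  Distance 5: (x=4, y=0), (x=5, y=1), (x=6, y=2)
  Distance 6: (x=5, y=0), (x=6, y=1)
  Distance 7: (x=6, y=0)
Total reachable: 21 (grid has 21 open cells total)

Answer: Reachable cells: 21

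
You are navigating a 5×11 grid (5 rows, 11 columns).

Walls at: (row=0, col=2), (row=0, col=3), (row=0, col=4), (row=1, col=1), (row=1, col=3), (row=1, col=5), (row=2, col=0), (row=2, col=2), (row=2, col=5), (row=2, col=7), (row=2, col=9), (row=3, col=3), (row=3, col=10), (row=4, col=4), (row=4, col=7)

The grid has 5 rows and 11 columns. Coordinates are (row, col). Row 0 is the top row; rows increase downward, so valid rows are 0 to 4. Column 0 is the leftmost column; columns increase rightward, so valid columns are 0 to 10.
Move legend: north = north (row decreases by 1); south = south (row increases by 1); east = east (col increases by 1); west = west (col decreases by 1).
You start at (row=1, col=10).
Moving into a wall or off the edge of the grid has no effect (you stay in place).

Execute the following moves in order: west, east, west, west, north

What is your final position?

Start: (row=1, col=10)
  west (west): (row=1, col=10) -> (row=1, col=9)
  east (east): (row=1, col=9) -> (row=1, col=10)
  west (west): (row=1, col=10) -> (row=1, col=9)
  west (west): (row=1, col=9) -> (row=1, col=8)
  north (north): (row=1, col=8) -> (row=0, col=8)
Final: (row=0, col=8)

Answer: Final position: (row=0, col=8)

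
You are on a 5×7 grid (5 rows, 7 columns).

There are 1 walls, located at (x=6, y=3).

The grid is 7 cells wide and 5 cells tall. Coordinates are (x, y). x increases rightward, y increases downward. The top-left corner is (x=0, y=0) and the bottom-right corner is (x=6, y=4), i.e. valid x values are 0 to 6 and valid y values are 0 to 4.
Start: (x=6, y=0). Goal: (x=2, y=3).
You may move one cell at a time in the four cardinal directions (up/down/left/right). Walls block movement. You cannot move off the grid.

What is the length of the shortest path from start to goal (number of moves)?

Answer: Shortest path length: 7

Derivation:
BFS from (x=6, y=0) until reaching (x=2, y=3):
  Distance 0: (x=6, y=0)
  Distance 1: (x=5, y=0), (x=6, y=1)
  Distance 2: (x=4, y=0), (x=5, y=1), (x=6, y=2)
  Distance 3: (x=3, y=0), (x=4, y=1), (x=5, y=2)
  Distance 4: (x=2, y=0), (x=3, y=1), (x=4, y=2), (x=5, y=3)
  Distance 5: (x=1, y=0), (x=2, y=1), (x=3, y=2), (x=4, y=3), (x=5, y=4)
  Distance 6: (x=0, y=0), (x=1, y=1), (x=2, y=2), (x=3, y=3), (x=4, y=4), (x=6, y=4)
  Distance 7: (x=0, y=1), (x=1, y=2), (x=2, y=3), (x=3, y=4)  <- goal reached here
One shortest path (7 moves): (x=6, y=0) -> (x=5, y=0) -> (x=4, y=0) -> (x=3, y=0) -> (x=2, y=0) -> (x=2, y=1) -> (x=2, y=2) -> (x=2, y=3)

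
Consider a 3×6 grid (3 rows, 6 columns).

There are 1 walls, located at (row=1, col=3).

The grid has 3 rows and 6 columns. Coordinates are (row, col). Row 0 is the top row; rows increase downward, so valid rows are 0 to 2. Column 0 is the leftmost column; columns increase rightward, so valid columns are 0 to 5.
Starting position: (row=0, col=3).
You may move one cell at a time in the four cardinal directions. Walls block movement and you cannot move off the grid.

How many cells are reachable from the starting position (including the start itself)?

Answer: Reachable cells: 17

Derivation:
BFS flood-fill from (row=0, col=3):
  Distance 0: (row=0, col=3)
  Distance 1: (row=0, col=2), (row=0, col=4)
  Distance 2: (row=0, col=1), (row=0, col=5), (row=1, col=2), (row=1, col=4)
  Distance 3: (row=0, col=0), (row=1, col=1), (row=1, col=5), (row=2, col=2), (row=2, col=4)
  Distance 4: (row=1, col=0), (row=2, col=1), (row=2, col=3), (row=2, col=5)
  Distance 5: (row=2, col=0)
Total reachable: 17 (grid has 17 open cells total)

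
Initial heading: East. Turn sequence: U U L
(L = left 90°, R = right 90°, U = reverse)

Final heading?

Start: East
  U (U-turn (180°)) -> West
  U (U-turn (180°)) -> East
  L (left (90° counter-clockwise)) -> North
Final: North

Answer: Final heading: North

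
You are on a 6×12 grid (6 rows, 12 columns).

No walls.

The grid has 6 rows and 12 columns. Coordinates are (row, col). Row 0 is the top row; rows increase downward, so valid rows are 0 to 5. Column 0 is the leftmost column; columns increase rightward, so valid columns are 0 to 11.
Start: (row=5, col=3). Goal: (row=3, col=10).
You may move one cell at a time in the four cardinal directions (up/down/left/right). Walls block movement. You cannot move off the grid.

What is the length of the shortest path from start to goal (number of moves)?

Answer: Shortest path length: 9

Derivation:
BFS from (row=5, col=3) until reaching (row=3, col=10):
  Distance 0: (row=5, col=3)
  Distance 1: (row=4, col=3), (row=5, col=2), (row=5, col=4)
  Distance 2: (row=3, col=3), (row=4, col=2), (row=4, col=4), (row=5, col=1), (row=5, col=5)
  Distance 3: (row=2, col=3), (row=3, col=2), (row=3, col=4), (row=4, col=1), (row=4, col=5), (row=5, col=0), (row=5, col=6)
  Distance 4: (row=1, col=3), (row=2, col=2), (row=2, col=4), (row=3, col=1), (row=3, col=5), (row=4, col=0), (row=4, col=6), (row=5, col=7)
  Distance 5: (row=0, col=3), (row=1, col=2), (row=1, col=4), (row=2, col=1), (row=2, col=5), (row=3, col=0), (row=3, col=6), (row=4, col=7), (row=5, col=8)
  Distance 6: (row=0, col=2), (row=0, col=4), (row=1, col=1), (row=1, col=5), (row=2, col=0), (row=2, col=6), (row=3, col=7), (row=4, col=8), (row=5, col=9)
  Distance 7: (row=0, col=1), (row=0, col=5), (row=1, col=0), (row=1, col=6), (row=2, col=7), (row=3, col=8), (row=4, col=9), (row=5, col=10)
  Distance 8: (row=0, col=0), (row=0, col=6), (row=1, col=7), (row=2, col=8), (row=3, col=9), (row=4, col=10), (row=5, col=11)
  Distance 9: (row=0, col=7), (row=1, col=8), (row=2, col=9), (row=3, col=10), (row=4, col=11)  <- goal reached here
One shortest path (9 moves): (row=5, col=3) -> (row=5, col=4) -> (row=5, col=5) -> (row=5, col=6) -> (row=5, col=7) -> (row=5, col=8) -> (row=5, col=9) -> (row=5, col=10) -> (row=4, col=10) -> (row=3, col=10)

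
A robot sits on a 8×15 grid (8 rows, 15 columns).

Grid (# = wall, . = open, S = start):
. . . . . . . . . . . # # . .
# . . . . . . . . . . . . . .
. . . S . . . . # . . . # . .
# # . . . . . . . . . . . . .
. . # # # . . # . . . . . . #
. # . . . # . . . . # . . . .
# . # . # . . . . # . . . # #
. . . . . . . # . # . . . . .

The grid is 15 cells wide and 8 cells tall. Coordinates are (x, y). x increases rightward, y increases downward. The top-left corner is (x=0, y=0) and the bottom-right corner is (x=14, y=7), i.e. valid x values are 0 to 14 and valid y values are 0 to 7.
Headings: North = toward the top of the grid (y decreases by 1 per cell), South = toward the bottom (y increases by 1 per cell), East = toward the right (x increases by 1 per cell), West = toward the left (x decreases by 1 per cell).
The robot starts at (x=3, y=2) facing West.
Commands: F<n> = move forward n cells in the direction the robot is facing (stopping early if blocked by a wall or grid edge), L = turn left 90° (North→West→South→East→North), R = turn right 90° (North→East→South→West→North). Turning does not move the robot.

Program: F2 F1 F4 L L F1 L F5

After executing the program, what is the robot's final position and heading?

Start: (x=3, y=2), facing West
  F2: move forward 2, now at (x=1, y=2)
  F1: move forward 1, now at (x=0, y=2)
  F4: move forward 0/4 (blocked), now at (x=0, y=2)
  L: turn left, now facing South
  L: turn left, now facing East
  F1: move forward 1, now at (x=1, y=2)
  L: turn left, now facing North
  F5: move forward 2/5 (blocked), now at (x=1, y=0)
Final: (x=1, y=0), facing North

Answer: Final position: (x=1, y=0), facing North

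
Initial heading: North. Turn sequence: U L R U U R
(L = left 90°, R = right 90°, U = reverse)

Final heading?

Answer: Final heading: West

Derivation:
Start: North
  U (U-turn (180°)) -> South
  L (left (90° counter-clockwise)) -> East
  R (right (90° clockwise)) -> South
  U (U-turn (180°)) -> North
  U (U-turn (180°)) -> South
  R (right (90° clockwise)) -> West
Final: West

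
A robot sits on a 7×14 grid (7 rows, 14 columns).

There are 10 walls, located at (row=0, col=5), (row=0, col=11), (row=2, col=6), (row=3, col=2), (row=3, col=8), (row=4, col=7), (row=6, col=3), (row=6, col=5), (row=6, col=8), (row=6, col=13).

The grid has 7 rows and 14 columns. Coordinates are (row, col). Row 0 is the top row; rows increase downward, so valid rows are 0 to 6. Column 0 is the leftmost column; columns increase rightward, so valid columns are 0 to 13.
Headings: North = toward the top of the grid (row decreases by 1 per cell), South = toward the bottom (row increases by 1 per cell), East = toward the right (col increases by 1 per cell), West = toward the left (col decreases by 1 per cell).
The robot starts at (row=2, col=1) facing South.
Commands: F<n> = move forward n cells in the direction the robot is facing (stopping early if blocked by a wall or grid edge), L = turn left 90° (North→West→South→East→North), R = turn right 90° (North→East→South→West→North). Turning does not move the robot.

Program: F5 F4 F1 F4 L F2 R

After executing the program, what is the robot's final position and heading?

Answer: Final position: (row=6, col=2), facing South

Derivation:
Start: (row=2, col=1), facing South
  F5: move forward 4/5 (blocked), now at (row=6, col=1)
  F4: move forward 0/4 (blocked), now at (row=6, col=1)
  F1: move forward 0/1 (blocked), now at (row=6, col=1)
  F4: move forward 0/4 (blocked), now at (row=6, col=1)
  L: turn left, now facing East
  F2: move forward 1/2 (blocked), now at (row=6, col=2)
  R: turn right, now facing South
Final: (row=6, col=2), facing South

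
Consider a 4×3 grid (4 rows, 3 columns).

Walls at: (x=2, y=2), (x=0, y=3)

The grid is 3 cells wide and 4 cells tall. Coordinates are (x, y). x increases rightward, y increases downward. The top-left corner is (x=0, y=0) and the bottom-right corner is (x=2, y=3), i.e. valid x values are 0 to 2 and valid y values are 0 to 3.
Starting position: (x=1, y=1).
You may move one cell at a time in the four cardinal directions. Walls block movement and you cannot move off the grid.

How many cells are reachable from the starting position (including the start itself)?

Answer: Reachable cells: 10

Derivation:
BFS flood-fill from (x=1, y=1):
  Distance 0: (x=1, y=1)
  Distance 1: (x=1, y=0), (x=0, y=1), (x=2, y=1), (x=1, y=2)
  Distance 2: (x=0, y=0), (x=2, y=0), (x=0, y=2), (x=1, y=3)
  Distance 3: (x=2, y=3)
Total reachable: 10 (grid has 10 open cells total)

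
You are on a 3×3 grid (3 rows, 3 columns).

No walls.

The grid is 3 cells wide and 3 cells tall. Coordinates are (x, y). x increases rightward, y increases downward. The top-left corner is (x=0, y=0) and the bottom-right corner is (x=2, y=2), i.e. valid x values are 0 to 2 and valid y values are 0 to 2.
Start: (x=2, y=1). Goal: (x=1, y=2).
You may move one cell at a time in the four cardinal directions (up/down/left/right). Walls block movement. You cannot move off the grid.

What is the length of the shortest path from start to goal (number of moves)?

Answer: Shortest path length: 2

Derivation:
BFS from (x=2, y=1) until reaching (x=1, y=2):
  Distance 0: (x=2, y=1)
  Distance 1: (x=2, y=0), (x=1, y=1), (x=2, y=2)
  Distance 2: (x=1, y=0), (x=0, y=1), (x=1, y=2)  <- goal reached here
One shortest path (2 moves): (x=2, y=1) -> (x=1, y=1) -> (x=1, y=2)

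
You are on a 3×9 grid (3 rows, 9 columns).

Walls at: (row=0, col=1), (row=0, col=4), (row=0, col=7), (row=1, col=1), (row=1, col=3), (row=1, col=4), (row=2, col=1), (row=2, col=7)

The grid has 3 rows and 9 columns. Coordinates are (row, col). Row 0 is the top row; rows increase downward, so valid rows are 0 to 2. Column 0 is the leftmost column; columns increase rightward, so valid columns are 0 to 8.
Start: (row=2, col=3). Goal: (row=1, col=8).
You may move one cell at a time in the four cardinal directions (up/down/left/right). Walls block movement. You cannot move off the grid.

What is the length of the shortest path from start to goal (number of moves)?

BFS from (row=2, col=3) until reaching (row=1, col=8):
  Distance 0: (row=2, col=3)
  Distance 1: (row=2, col=2), (row=2, col=4)
  Distance 2: (row=1, col=2), (row=2, col=5)
  Distance 3: (row=0, col=2), (row=1, col=5), (row=2, col=6)
  Distance 4: (row=0, col=3), (row=0, col=5), (row=1, col=6)
  Distance 5: (row=0, col=6), (row=1, col=7)
  Distance 6: (row=1, col=8)  <- goal reached here
One shortest path (6 moves): (row=2, col=3) -> (row=2, col=4) -> (row=2, col=5) -> (row=2, col=6) -> (row=1, col=6) -> (row=1, col=7) -> (row=1, col=8)

Answer: Shortest path length: 6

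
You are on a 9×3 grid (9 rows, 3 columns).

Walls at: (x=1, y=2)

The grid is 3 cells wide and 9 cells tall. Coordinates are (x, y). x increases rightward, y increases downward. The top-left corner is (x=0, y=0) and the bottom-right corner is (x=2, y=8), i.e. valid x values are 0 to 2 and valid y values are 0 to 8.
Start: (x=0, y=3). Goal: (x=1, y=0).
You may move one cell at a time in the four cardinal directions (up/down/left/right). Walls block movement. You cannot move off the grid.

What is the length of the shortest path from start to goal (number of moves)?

Answer: Shortest path length: 4

Derivation:
BFS from (x=0, y=3) until reaching (x=1, y=0):
  Distance 0: (x=0, y=3)
  Distance 1: (x=0, y=2), (x=1, y=3), (x=0, y=4)
  Distance 2: (x=0, y=1), (x=2, y=3), (x=1, y=4), (x=0, y=5)
  Distance 3: (x=0, y=0), (x=1, y=1), (x=2, y=2), (x=2, y=4), (x=1, y=5), (x=0, y=6)
  Distance 4: (x=1, y=0), (x=2, y=1), (x=2, y=5), (x=1, y=6), (x=0, y=7)  <- goal reached here
One shortest path (4 moves): (x=0, y=3) -> (x=0, y=2) -> (x=0, y=1) -> (x=1, y=1) -> (x=1, y=0)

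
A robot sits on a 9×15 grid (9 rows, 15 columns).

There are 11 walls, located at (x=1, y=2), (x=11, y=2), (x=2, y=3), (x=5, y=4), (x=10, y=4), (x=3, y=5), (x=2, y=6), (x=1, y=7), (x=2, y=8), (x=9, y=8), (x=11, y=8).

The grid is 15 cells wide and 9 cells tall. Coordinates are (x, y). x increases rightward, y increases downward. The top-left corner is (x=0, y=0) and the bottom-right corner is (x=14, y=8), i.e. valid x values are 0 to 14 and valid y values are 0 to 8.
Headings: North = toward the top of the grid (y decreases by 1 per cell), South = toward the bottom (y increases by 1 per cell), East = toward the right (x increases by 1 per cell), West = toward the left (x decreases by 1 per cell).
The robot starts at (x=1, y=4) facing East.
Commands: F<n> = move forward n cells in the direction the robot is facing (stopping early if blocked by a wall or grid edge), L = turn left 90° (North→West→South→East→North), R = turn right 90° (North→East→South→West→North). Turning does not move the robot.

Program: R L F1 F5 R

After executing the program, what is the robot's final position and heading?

Answer: Final position: (x=4, y=4), facing South

Derivation:
Start: (x=1, y=4), facing East
  R: turn right, now facing South
  L: turn left, now facing East
  F1: move forward 1, now at (x=2, y=4)
  F5: move forward 2/5 (blocked), now at (x=4, y=4)
  R: turn right, now facing South
Final: (x=4, y=4), facing South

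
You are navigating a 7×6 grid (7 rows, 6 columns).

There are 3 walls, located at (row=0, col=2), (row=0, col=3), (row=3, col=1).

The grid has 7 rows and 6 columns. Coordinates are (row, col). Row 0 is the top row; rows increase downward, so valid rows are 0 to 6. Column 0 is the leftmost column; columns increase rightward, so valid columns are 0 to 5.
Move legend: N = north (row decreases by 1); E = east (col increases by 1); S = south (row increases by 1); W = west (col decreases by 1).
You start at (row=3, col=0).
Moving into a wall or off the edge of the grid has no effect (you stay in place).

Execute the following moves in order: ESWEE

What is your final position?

Start: (row=3, col=0)
  E (east): blocked, stay at (row=3, col=0)
  S (south): (row=3, col=0) -> (row=4, col=0)
  W (west): blocked, stay at (row=4, col=0)
  E (east): (row=4, col=0) -> (row=4, col=1)
  E (east): (row=4, col=1) -> (row=4, col=2)
Final: (row=4, col=2)

Answer: Final position: (row=4, col=2)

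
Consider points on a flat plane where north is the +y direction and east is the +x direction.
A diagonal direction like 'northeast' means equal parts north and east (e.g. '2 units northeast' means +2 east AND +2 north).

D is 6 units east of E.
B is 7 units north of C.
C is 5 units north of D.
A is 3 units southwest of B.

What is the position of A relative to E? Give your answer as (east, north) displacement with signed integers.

Answer: A is at (east=3, north=9) relative to E.

Derivation:
Place E at the origin (east=0, north=0).
  D is 6 units east of E: delta (east=+6, north=+0); D at (east=6, north=0).
  C is 5 units north of D: delta (east=+0, north=+5); C at (east=6, north=5).
  B is 7 units north of C: delta (east=+0, north=+7); B at (east=6, north=12).
  A is 3 units southwest of B: delta (east=-3, north=-3); A at (east=3, north=9).
Therefore A relative to E: (east=3, north=9).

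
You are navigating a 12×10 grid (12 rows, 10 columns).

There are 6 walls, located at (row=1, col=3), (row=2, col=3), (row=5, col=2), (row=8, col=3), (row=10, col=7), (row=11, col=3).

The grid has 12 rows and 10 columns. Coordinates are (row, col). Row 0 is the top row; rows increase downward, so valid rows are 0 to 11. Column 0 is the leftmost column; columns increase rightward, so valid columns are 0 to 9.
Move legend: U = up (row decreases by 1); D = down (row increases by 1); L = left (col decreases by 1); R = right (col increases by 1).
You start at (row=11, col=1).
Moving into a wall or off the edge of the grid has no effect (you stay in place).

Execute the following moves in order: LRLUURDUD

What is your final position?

Start: (row=11, col=1)
  L (left): (row=11, col=1) -> (row=11, col=0)
  R (right): (row=11, col=0) -> (row=11, col=1)
  L (left): (row=11, col=1) -> (row=11, col=0)
  U (up): (row=11, col=0) -> (row=10, col=0)
  U (up): (row=10, col=0) -> (row=9, col=0)
  R (right): (row=9, col=0) -> (row=9, col=1)
  D (down): (row=9, col=1) -> (row=10, col=1)
  U (up): (row=10, col=1) -> (row=9, col=1)
  D (down): (row=9, col=1) -> (row=10, col=1)
Final: (row=10, col=1)

Answer: Final position: (row=10, col=1)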